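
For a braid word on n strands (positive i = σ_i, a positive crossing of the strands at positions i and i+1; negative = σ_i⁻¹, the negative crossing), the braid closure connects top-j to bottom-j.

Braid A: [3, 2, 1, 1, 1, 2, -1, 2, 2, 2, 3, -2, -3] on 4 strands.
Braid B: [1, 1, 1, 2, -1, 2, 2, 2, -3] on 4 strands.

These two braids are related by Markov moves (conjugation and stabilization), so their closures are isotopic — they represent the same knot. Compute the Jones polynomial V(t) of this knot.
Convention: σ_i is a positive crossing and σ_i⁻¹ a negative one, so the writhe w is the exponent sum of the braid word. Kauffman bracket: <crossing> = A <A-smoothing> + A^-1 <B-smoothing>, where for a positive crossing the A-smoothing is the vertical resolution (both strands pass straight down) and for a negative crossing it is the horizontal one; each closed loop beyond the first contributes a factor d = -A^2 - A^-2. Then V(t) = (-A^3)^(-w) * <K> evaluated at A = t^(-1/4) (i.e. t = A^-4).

-t^9 + 2*t^8 - 3*t^7 + 3*t^6 - 3*t^5 + 3*t^4 - t^3 + t^2

Derivation:
Markov-equivalent braids have isotopic closures, hence identical knot invariants. Strip the Markov moves from each word to reach a common short braid β, then compute V(t) once on β.
Braid A: s3 s2 s1 s1 s1 s2 s1^-1 s2 s2 s2 s3 s2^-1 s3^-1 on 4 strands reduces by inverse Markov moves (closure unchanged at each step):
  Deconjugate: the word is γ·β·γ⁻¹ with γ = s3 s2 (prefix) and γ⁻¹ = s2^-1 s3^-1 (suffix); strip both.
  Destabilize: the word has the form β·s3 where s3 occurs only as the final letter (β ∈ B_3); drop it and the last strand → 3 strands.
Reduced to β = s1 s1 s1 s2 s1^-1 s2 s2 s2 on 3 strands, 8 crossings.
Braid B: s1 s1 s1 s2 s1^-1 s2 s2 s2 s3^-1 on 4 strands reduces by inverse Markov moves (closure unchanged at each step):
  Destabilize: the word has the form β·s3^-1 where s3^-1 occurs only as the final letter (β ∈ B_3); drop it and the last strand → 3 strands.
Reduced to β = s1 s1 s1 s2 s1^-1 s2 s2 s2 on 3 strands, 8 crossings.
Both give the same β = s1 s1 s1 s2 s1^-1 s2 s2 s2 on 3 strands, so one state sum suffices:
Braid: s1 s1 s1 s2 s1^-1 s2 s2 s2 on 3 strands, 8 crossings.
Writhe w = (#positive) - (#negative) = 7 - 1 = 6.
State-sum expansion of <K>. There are 2^8 = 256 states.
Smooth each crossing (0=||, 1=⌣⌢); contribution A^(Σ sign_k(1-2s_k)) * d^(L-1).
Tabulate the states by total A-exponent and number of loops L (A-exp: L × count):
  A^8: L=2 ×1
  A^6: L=1 ×4, L=3 ×4
  A^4: L=2 ×25, L=4 ×3
  A^2: L=1 ×21, L=3 ×34, L=5 ×1
  A^0: L=2 ×48, L=4 ×22
  A^-2: L=3 ×49, L=5 ×7
  A^-4: L=4 ×27, L=6 ×1
  A^-6: L=5 ×8
  A^-8: L=6 ×1
Each group contributes A^e * Σ count * d^(L-1):
Powers of d = -A^2 - A^-2: d^2 = A^4 + 2 + A^-4; d^3 = -A^6 - 3*A^2 - 3*A^-2 - A^-6; d^4 = A^8 + 4*A^4 + 6 + 4*A^-4 + A^-8; d^5 = -A^10 - 5*A^6 - 10*A^2 - 10*A^-2 - 5*A^-6 - A^-10.
  A^8 * (d) = -A^10 - A^6
  A^6 * (4 + 4*d^2) = 4*A^10 + 12*A^6 + 4*A^2
  A^4 * (25*d + 3*d^3) = -3*A^10 - 34*A^6 - 34*A^2 - 3*A^-2
  A^2 * (21 + 34*d^2 + d^4) = A^10 + 38*A^6 + 95*A^2 + 38*A^-2 + A^-6
  A^0 * (48*d + 22*d^3) = -22*A^6 - 114*A^2 - 114*A^-2 - 22*A^-6
  A^-2 * (49*d^2 + 7*d^4) = 7*A^6 + 77*A^2 + 140*A^-2 + 77*A^-6 + 7*A^-10
  A^-4 * (27*d^3 + d^5) = -A^6 - 32*A^2 - 91*A^-2 - 91*A^-6 - 32*A^-10 - A^-14
  A^-6 * (8*d^4) = 8*A^2 + 32*A^-2 + 48*A^-6 + 32*A^-10 + 8*A^-14
  A^-8 * (d^5) = -A^2 - 5*A^-2 - 10*A^-6 - 10*A^-10 - 5*A^-14 - A^-18
Summing the groups: <K> = A^10 - A^6 + 3*A^2 - 3*A^-2 + 3*A^-6 - 3*A^-10 + 2*A^-14 - A^-18
Normalise by the writhe: (-A^3)^(-w) = (-A^3)^(-6) = A^-18, so f(A) = A^-18 * <K> = A^-8 - A^-12 + 3*A^-16 - 3*A^-20 + 3*A^-24 - 3*A^-28 + 2*A^-32 - A^-36.
Substitute A = t^(-1/4), i.e. A^e → t^(-e/4): V(t) = -t^9 + 2*t^8 - 3*t^7 + 3*t^6 - 3*t^5 + 3*t^4 - t^3 + t^2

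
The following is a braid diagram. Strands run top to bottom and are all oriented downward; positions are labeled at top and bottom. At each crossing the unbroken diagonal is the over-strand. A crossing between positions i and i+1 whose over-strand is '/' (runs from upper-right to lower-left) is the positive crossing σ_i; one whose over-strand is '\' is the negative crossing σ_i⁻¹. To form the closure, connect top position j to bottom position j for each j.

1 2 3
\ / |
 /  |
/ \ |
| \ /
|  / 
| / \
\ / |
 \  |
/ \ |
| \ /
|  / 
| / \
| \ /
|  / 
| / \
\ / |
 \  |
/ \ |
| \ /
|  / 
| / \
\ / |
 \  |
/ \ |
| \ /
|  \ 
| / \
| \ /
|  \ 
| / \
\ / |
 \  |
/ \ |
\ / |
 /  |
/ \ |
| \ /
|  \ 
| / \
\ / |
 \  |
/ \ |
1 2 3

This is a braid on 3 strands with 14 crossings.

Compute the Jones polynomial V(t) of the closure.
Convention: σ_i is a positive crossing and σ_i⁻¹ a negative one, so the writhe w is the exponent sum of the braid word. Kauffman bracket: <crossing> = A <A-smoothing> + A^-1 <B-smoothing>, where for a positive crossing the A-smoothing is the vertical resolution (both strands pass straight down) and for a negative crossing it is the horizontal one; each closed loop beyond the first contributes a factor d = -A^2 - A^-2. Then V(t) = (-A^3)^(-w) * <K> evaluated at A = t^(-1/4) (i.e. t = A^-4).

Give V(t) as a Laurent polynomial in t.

Reading the diagram top to bottom ('/'-over between positions i,i+1 = s_i, '\'-over = s_i^-1): braid word = s1 s2 s1^-1 s2 s2 s1^-1 s2 s1^-1 s2^-1 s2^-1 s1^-1 s1 s2^-1 s1^-1.
The presented braid s1 s2 s1^-1 s2 s2 s1^-1 s2 s1^-1 s2^-1 s2^-1 s1^-1 s1 s2^-1 s1^-1 on 3 strands reduces by inverse Markov moves (closure unchanged at each step):
  Deconjugate: the word is γ·β·γ⁻¹ with γ = s1 (prefix) and γ⁻¹ = s1^-1 (suffix); strip both.
  Deconjugate: the word is γ·β·γ⁻¹ with γ = s2 s1^-1 (prefix) and γ⁻¹ = s1 s2^-1 (suffix); strip both.
Reduced to β = s2 s2 s1^-1 s2 s1^-1 s2^-1 s2^-1 s1^-1 on 3 strands, 8 crossings.
Compute on β:
Braid: s2 s2 s1^-1 s2 s1^-1 s2^-1 s2^-1 s1^-1 on 3 strands, 8 crossings.
Writhe w = (#positive) - (#negative) = 3 - 5 = -2.
Computing the Kauffman bracket via state sum. There are 2^8 = 256 states.
For each crossing: s=0 is the vertical smoothing, s=1 horizontal. Crossing k contributes A^(sign_k * (1 - 2*s_k)); loop factor d = -A^2 - A^-2.
Tabulate the states by total A-exponent and number of loops L (A-exp: L × count):
  A^8: L=4 ×1
  A^6: L=3 ×8
  A^4: L=2 ×23, L=4 ×5
  A^2: L=1 ×22, L=3 ×33, L=5 ×1
  A^0: L=2 ×52, L=4 ×18
  A^-2: L=1 ×13, L=3 ×37, L=5 ×6
  A^-4: L=2 ×14, L=4 ×13, L=6 ×1
  A^-6: L=3 ×6, L=5 ×2
  A^-8: L=4 ×1
Each group contributes A^e * Σ count * d^(L-1):
Powers of d = -A^2 - A^-2: d^2 = A^4 + 2 + A^-4; d^3 = -A^6 - 3*A^2 - 3*A^-2 - A^-6; d^4 = A^8 + 4*A^4 + 6 + 4*A^-4 + A^-8; d^5 = -A^10 - 5*A^6 - 10*A^2 - 10*A^-2 - 5*A^-6 - A^-10.
  A^8 * (d^3) = -A^14 - 3*A^10 - 3*A^6 - A^2
  A^6 * (8*d^2) = 8*A^10 + 16*A^6 + 8*A^2
  A^4 * (23*d + 5*d^3) = -5*A^10 - 38*A^6 - 38*A^2 - 5*A^-2
  A^2 * (22 + 33*d^2 + d^4) = A^10 + 37*A^6 + 94*A^2 + 37*A^-2 + A^-6
  A^0 * (52*d + 18*d^3) = -18*A^6 - 106*A^2 - 106*A^-2 - 18*A^-6
  A^-2 * (13 + 37*d^2 + 6*d^4) = 6*A^6 + 61*A^2 + 123*A^-2 + 61*A^-6 + 6*A^-10
  A^-4 * (14*d + 13*d^3 + d^5) = -A^6 - 18*A^2 - 63*A^-2 - 63*A^-6 - 18*A^-10 - A^-14
  A^-6 * (6*d^2 + 2*d^4) = 2*A^2 + 14*A^-2 + 24*A^-6 + 14*A^-10 + 2*A^-14
  A^-8 * (d^3) = -A^-2 - 3*A^-6 - 3*A^-10 - A^-14
Summing the groups: <K> = -A^14 + A^10 - A^6 + 2*A^2 - A^-2 + 2*A^-6 - A^-10
Normalise by the writhe: (-A^3)^(-w) = (-A^3)^(2) = A^6, so f(A) = A^6 * <K> = -A^20 + A^16 - A^12 + 2*A^8 - A^4 + 2 - A^-4.
Substitute A = t^(-1/4), i.e. A^e → t^(-e/4): V(t) = -t + 2 - t^-1 + 2*t^-2 - t^-3 + t^-4 - t^-5

Answer: -t + 2 - t^-1 + 2*t^-2 - t^-3 + t^-4 - t^-5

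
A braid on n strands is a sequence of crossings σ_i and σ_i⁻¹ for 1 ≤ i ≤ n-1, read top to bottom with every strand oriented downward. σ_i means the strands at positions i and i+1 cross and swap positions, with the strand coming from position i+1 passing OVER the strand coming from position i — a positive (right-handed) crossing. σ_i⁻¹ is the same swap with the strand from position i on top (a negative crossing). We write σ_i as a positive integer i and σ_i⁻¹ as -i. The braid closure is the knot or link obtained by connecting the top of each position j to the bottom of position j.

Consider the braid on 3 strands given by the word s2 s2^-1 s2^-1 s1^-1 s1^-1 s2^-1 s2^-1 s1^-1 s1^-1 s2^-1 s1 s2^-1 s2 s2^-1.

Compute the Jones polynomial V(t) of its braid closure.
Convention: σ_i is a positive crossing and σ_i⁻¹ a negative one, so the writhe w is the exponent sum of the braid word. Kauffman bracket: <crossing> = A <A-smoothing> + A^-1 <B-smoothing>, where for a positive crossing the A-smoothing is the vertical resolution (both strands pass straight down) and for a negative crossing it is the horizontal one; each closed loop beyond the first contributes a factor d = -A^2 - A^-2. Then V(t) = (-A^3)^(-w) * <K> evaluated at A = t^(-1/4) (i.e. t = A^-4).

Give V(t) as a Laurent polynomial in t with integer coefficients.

The presented braid s2 s2^-1 s2^-1 s1^-1 s1^-1 s2^-1 s2^-1 s1^-1 s1^-1 s2^-1 s1 s2^-1 s2 s2^-1 on 3 strands reduces by inverse Markov moves (closure unchanged at each step):
  Deconjugate: the word is γ·β·γ⁻¹ with γ = s2 s2^-1 (prefix) and γ⁻¹ = s2 s2^-1 (suffix); strip both.
Reduced to β = s2^-1 s1^-1 s1^-1 s2^-1 s2^-1 s1^-1 s1^-1 s2^-1 s1 s2^-1 on 3 strands, 10 crossings.
Compute on β:
Braid: s2^-1 s1^-1 s1^-1 s2^-1 s2^-1 s1^-1 s1^-1 s2^-1 s1 s2^-1 on 3 strands, 10 crossings.
Writhe w = (#positive) - (#negative) = 1 - 9 = -8.
State-sum expansion of <K>. There are 2^10 = 1024 states.
Each crossing splits two ways (0=vertical, 1=horizontal). The state's weight is A^(#A-smoothings - #B-smoothings) * d^(loops - 1).
Tabulate the states by total A-exponent and number of loops L (A-exp: L × count):
  A^10: L=6 ×1
  A^8: L=5 ×10
  A^6: L=4 ×41, L=6 ×4
  A^4: L=3 ×86, L=5 ×34
  A^2: L=2 ×92, L=4 ×114, L=6 ×4
  A^0: L=1 ×40, L=3 ×185, L=5 ×27
  A^-2: L=2 ×142, L=4 ×67, L=6 ×1
  A^-4: L=1 ×40, L=3 ×76, L=5 ×4
  A^-6: L=2 ×39, L=4 ×6
  A^-8: L=1 ×5, L=3 ×5
  A^-10: L=2 ×1
Each group contributes A^e * Σ count * d^(L-1):
Powers of d = -A^2 - A^-2: d^2 = A^4 + 2 + A^-4; d^3 = -A^6 - 3*A^2 - 3*A^-2 - A^-6; d^4 = A^8 + 4*A^4 + 6 + 4*A^-4 + A^-8; d^5 = -A^10 - 5*A^6 - 10*A^2 - 10*A^-2 - 5*A^-6 - A^-10.
  A^10 * (d^5) = -A^20 - 5*A^16 - 10*A^12 - 10*A^8 - 5*A^4 - 1
  A^8 * (10*d^4) = 10*A^16 + 40*A^12 + 60*A^8 + 40*A^4 + 10
  A^6 * (41*d^3 + 4*d^5) = -4*A^16 - 61*A^12 - 163*A^8 - 163*A^4 - 61 - 4*A^-4
  A^4 * (86*d^2 + 34*d^4) = 34*A^12 + 222*A^8 + 376*A^4 + 222 + 34*A^-4
  A^2 * (92*d + 114*d^3 + 4*d^5) = -4*A^12 - 134*A^8 - 474*A^4 - 474 - 134*A^-4 - 4*A^-8
  A^0 * (40 + 185*d^2 + 27*d^4) = 27*A^8 + 293*A^4 + 572 + 293*A^-4 + 27*A^-8
  A^-2 * (142*d + 67*d^3 + d^5) = -A^8 - 72*A^4 - 353 - 353*A^-4 - 72*A^-8 - A^-12
  A^-4 * (40 + 76*d^2 + 4*d^4) = 4*A^4 + 92 + 216*A^-4 + 92*A^-8 + 4*A^-12
  A^-6 * (39*d + 6*d^3) = -6 - 57*A^-4 - 57*A^-8 - 6*A^-12
  A^-8 * (5 + 5*d^2) = 5*A^-4 + 15*A^-8 + 5*A^-12
  A^-10 * (d) = -A^-8 - A^-12
Summing the groups: <K> = -A^20 + A^16 - A^12 + A^8 - A^4 + 1 + A^-12
Normalise by the writhe: (-A^3)^(-w) = (-A^3)^(8) = A^24, so f(A) = A^24 * <K> = -A^44 + A^40 - A^36 + A^32 - A^28 + A^24 + A^12.
Substitute A = t^(-1/4), i.e. A^e → t^(-e/4): V(t) = t^-3 + t^-6 - t^-7 + t^-8 - t^-9 + t^-10 - t^-11

Answer: t^-3 + t^-6 - t^-7 + t^-8 - t^-9 + t^-10 - t^-11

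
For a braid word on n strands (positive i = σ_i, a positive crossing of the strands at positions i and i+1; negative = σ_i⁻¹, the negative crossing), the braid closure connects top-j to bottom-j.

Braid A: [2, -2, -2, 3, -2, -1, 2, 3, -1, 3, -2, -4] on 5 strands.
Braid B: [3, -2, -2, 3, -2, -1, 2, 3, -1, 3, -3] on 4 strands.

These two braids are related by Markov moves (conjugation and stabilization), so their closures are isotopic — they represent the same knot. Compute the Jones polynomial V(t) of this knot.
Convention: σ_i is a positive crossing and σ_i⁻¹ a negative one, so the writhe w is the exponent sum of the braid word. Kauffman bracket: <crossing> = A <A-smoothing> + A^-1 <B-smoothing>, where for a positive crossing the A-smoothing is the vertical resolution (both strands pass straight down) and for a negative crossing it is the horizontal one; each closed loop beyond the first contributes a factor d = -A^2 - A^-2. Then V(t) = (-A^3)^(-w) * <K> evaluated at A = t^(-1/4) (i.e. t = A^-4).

Markov-equivalent braids have isotopic closures, hence identical knot invariants. Strip the Markov moves from each word to reach a common short braid β, then compute V(t) once on β.
Braid A: s2 s2^-1 s2^-1 s3 s2^-1 s1^-1 s2 s3 s1^-1 s3 s2^-1 s4^-1 on 5 strands reduces by inverse Markov moves (closure unchanged at each step):
  Destabilize: the word has the form β·s4^-1 where s4^-1 occurs only as the final letter (β ∈ B_4); drop it and the last strand → 4 strands.
  Deconjugate: the word is γ·β·γ⁻¹ with γ = s2 (prefix) and γ⁻¹ = s2^-1 (suffix); strip both.
Reduced to β = s2^-1 s2^-1 s3 s2^-1 s1^-1 s2 s3 s1^-1 s3 on 4 strands, 9 crossings.
Braid B: s3 s2^-1 s2^-1 s3 s2^-1 s1^-1 s2 s3 s1^-1 s3 s3^-1 on 4 strands reduces by inverse Markov moves (closure unchanged at each step):
  Deconjugate: the word is γ·β·γ⁻¹ with γ = s3 (prefix) and γ⁻¹ = s3^-1 (suffix); strip both.
Reduced to β = s2^-1 s2^-1 s3 s2^-1 s1^-1 s2 s3 s1^-1 s3 on 4 strands, 9 crossings.
Both give the same β = s2^-1 s2^-1 s3 s2^-1 s1^-1 s2 s3 s1^-1 s3 on 4 strands, so one state sum suffices:
Braid: s2^-1 s2^-1 s3 s2^-1 s1^-1 s2 s3 s1^-1 s3 on 4 strands, 9 crossings.
Writhe w = (#positive) - (#negative) = 4 - 5 = -1.
Computing the Kauffman bracket via state sum. There are 2^9 = 512 states.
Smooth each crossing (0=||, 1=⌣⌢); contribution A^(Σ sign_k(1-2s_k)) * d^(L-1).
Tabulate the states by total A-exponent and number of loops L (A-exp: L × count):
  A^9: L=5 ×1
  A^7: L=4 ×9
  A^5: L=3 ×32, L=5 ×4
  A^3: L=2 ×55, L=4 ×28, L=6 ×1
  A^1: L=1 ×39, L=3 ×77, L=5 ×10
  A^-1: L=2 ×87, L=4 ×38, L=6 ×1
  A^-3: L=1 ×14, L=3 ×64, L=5 ×6
  A^-5: L=2 ×17, L=4 ×19
  A^-7: L=3 ×7, L=5 ×2
  A^-9: L=4 ×1
Each group contributes A^e * Σ count * d^(L-1):
Powers of d = -A^2 - A^-2: d^2 = A^4 + 2 + A^-4; d^3 = -A^6 - 3*A^2 - 3*A^-2 - A^-6; d^4 = A^8 + 4*A^4 + 6 + 4*A^-4 + A^-8; d^5 = -A^10 - 5*A^6 - 10*A^2 - 10*A^-2 - 5*A^-6 - A^-10.
  A^9 * (d^4) = A^17 + 4*A^13 + 6*A^9 + 4*A^5 + A
  A^7 * (9*d^3) = -9*A^13 - 27*A^9 - 27*A^5 - 9*A
  A^5 * (32*d^2 + 4*d^4) = 4*A^13 + 48*A^9 + 88*A^5 + 48*A + 4*A^-3
  A^3 * (55*d + 28*d^3 + d^5) = -A^13 - 33*A^9 - 149*A^5 - 149*A - 33*A^-3 - A^-7
  A^1 * (39 + 77*d^2 + 10*d^4) = 10*A^9 + 117*A^5 + 253*A + 117*A^-3 + 10*A^-7
  A^-1 * (87*d + 38*d^3 + d^5) = -A^9 - 43*A^5 - 211*A - 211*A^-3 - 43*A^-7 - A^-11
  A^-3 * (14 + 64*d^2 + 6*d^4) = 6*A^5 + 88*A + 178*A^-3 + 88*A^-7 + 6*A^-11
  A^-5 * (17*d + 19*d^3) = -19*A - 74*A^-3 - 74*A^-7 - 19*A^-11
  A^-7 * (7*d^2 + 2*d^4) = 2*A + 15*A^-3 + 26*A^-7 + 15*A^-11 + 2*A^-15
  A^-9 * (d^3) = -A^-3 - 3*A^-7 - 3*A^-11 - A^-15
Summing the groups: <K> = A^17 - 2*A^13 + 3*A^9 - 4*A^5 + 4*A - 5*A^-3 + 3*A^-7 - 2*A^-11 + A^-15
Normalise by the writhe: (-A^3)^(-w) = (-A^3)^(1) = -A^3, so f(A) = -A^3 * <K> = -A^20 + 2*A^16 - 3*A^12 + 4*A^8 - 4*A^4 + 5 - 3*A^-4 + 2*A^-8 - A^-12.
Substitute A = t^(-1/4), i.e. A^e → t^(-e/4): V(t) = -t^3 + 2*t^2 - 3*t + 5 - 4*t^-1 + 4*t^-2 - 3*t^-3 + 2*t^-4 - t^-5

Answer: -t^3 + 2*t^2 - 3*t + 5 - 4*t^-1 + 4*t^-2 - 3*t^-3 + 2*t^-4 - t^-5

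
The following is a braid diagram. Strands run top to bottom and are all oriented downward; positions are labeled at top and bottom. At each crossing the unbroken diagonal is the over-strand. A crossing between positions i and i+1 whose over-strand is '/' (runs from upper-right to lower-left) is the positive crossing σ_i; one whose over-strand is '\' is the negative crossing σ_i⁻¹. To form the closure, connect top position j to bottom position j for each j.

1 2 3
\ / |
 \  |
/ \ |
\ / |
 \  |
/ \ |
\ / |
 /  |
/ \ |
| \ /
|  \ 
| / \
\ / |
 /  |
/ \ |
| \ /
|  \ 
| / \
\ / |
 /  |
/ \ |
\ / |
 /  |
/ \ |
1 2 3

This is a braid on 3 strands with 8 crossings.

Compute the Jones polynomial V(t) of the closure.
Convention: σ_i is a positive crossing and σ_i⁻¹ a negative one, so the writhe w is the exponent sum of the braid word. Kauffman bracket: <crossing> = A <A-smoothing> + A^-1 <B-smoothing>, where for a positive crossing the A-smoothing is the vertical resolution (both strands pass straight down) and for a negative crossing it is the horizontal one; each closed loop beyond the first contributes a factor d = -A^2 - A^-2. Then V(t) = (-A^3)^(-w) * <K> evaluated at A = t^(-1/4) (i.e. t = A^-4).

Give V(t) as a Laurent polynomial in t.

Reading the diagram top to bottom ('/'-over between positions i,i+1 = s_i, '\'-over = s_i^-1): braid word = s1^-1 s1^-1 s1 s2^-1 s1 s2^-1 s1 s1.
The presented braid s1^-1 s1^-1 s1 s2^-1 s1 s2^-1 s1 s1 on 3 strands reduces by inverse Markov moves (closure unchanged at each step):
  Deconjugate: the word is γ·β·γ⁻¹ with γ = s1^-1 s1^-1 (prefix) and γ⁻¹ = s1 s1 (suffix); strip both.
Reduced to β = s1 s2^-1 s1 s2^-1 on 3 strands, 4 crossings.
Compute on β:
Braid: s1 s2^-1 s1 s2^-1 on 3 strands, 4 crossings.
Writhe w = (#positive) - (#negative) = 2 - 2 = 0.
Enumerate smoothing states for the bracket polynomial. There are 2^4 = 16 states.
Each crossing splits two ways (0=vertical, 1=horizontal). The state's weight is A^(#A-smoothings - #B-smoothings) * d^(loops - 1).
  state 0000: A-exp=+0, loops=3, term = A^0 * d^2
  state 0001: A-exp=+2, loops=2, term = A^2 * d^1
  state 0010: A-exp=-2, loops=2, term = A^-2 * d^1
  state 0011: A-exp=+0, loops=1, term = A^0 * d^0
  state 0100: A-exp=+2, loops=2, term = A^2 * d^1
  state 0101: A-exp=+4, loops=3, term = A^4 * d^2
  state 0110: A-exp=+0, loops=1, term = A^0 * d^0
  state 0111: A-exp=+2, loops=2, term = A^2 * d^1
  state 1000: A-exp=-2, loops=2, term = A^-2 * d^1
  state 1001: A-exp=+0, loops=1, term = A^0 * d^0
  state 1010: A-exp=-4, loops=3, term = A^-4 * d^2
  state 1011: A-exp=-2, loops=2, term = A^-2 * d^1
  state 1100: A-exp=+0, loops=1, term = A^0 * d^0
  state 1101: A-exp=+2, loops=2, term = A^2 * d^1
  state 1110: A-exp=-2, loops=2, term = A^-2 * d^1
  state 1111: A-exp=+0, loops=1, term = A^0 * d^0
Collect the terms by A-exponent (count of states per loop number):
Powers of d = -A^2 - A^-2: d^2 = A^4 + 2 + A^-4.
  A^4 * (d^2) = A^8 + 2*A^4 + 1
  A^2 * (4*d) = -4*A^4 - 4
  A^0 * (5 + d^2) = A^4 + 7 + A^-4
  A^-2 * (4*d) = -4 - 4*A^-4
  A^-4 * (d^2) = 1 + 2*A^-4 + A^-8
Summing the groups: <K> = A^8 - A^4 + 1 - A^-4 + A^-8
Normalise by the writhe: (-A^3)^(-w) = (-A^3)^(0) = 1, so f(A) = 1 * <K> = A^8 - A^4 + 1 - A^-4 + A^-8.
Substitute A = t^(-1/4), i.e. A^e → t^(-e/4): V(t) = t^2 - t + 1 - t^-1 + t^-2

Answer: t^2 - t + 1 - t^-1 + t^-2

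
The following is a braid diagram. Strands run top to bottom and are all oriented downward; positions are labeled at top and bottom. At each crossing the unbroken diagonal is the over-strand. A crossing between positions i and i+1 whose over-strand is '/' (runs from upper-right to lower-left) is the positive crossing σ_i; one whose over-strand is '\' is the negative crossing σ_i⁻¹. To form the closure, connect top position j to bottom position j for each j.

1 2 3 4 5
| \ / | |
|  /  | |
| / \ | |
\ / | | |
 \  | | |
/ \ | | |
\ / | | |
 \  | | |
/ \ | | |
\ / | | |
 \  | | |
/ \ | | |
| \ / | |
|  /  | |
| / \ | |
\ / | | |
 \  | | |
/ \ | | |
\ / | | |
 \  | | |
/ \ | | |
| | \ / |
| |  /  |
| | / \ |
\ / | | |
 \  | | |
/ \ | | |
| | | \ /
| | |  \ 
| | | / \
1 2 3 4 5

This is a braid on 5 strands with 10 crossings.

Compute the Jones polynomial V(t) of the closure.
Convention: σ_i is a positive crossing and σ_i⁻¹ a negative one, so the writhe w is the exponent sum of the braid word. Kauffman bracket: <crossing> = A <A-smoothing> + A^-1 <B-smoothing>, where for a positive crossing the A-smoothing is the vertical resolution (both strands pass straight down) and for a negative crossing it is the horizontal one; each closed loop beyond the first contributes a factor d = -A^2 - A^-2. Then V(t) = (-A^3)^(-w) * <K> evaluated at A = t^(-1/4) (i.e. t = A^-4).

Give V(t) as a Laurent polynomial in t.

Reading the diagram top to bottom ('/'-over between positions i,i+1 = s_i, '\'-over = s_i^-1): braid word = s2 s1^-1 s1^-1 s1^-1 s2 s1^-1 s1^-1 s3 s1^-1 s4^-1.
The presented braid s2 s1^-1 s1^-1 s1^-1 s2 s1^-1 s1^-1 s3 s1^-1 s4^-1 on 5 strands reduces by inverse Markov moves (closure unchanged at each step):
  Destabilize: the word has the form β·s4^-1 where s4^-1 occurs only as the final letter (β ∈ B_4); drop it and the last strand → 4 strands.
Reduced to β = s2 s1^-1 s1^-1 s1^-1 s2 s1^-1 s1^-1 s3 s1^-1 on 4 strands, 9 crossings.
Compute on β:
Braid: s2 s1^-1 s1^-1 s1^-1 s2 s1^-1 s1^-1 s3 s1^-1 on 4 strands, 9 crossings.
Writhe w = (#positive) - (#negative) = 3 - 6 = -3.
Enumerate smoothing states for the bracket polynomial. There are 2^9 = 512 states.
Each crossing splits two ways (0=vertical, 1=horizontal). The state's weight is A^(#A-smoothings - #B-smoothings) * d^(loops - 1).
Tabulate the states by total A-exponent and number of loops L (A-exp: L × count):
  A^9: L=8 ×1
  A^7: L=7 ×9
  A^5: L=6 ×36
  A^3: L=5 ×84
  A^1: L=4 ×126
  A^-1: L=3 ×124, L=5 ×2
  A^-3: L=2 ×75, L=4 ×9
  A^-5: L=1 ×21, L=3 ×15
  A^-7: L=2 ×8, L=4 ×1
  A^-9: L=3 ×1
Each group contributes A^e * Σ count * d^(L-1):
Powers of d = -A^2 - A^-2: d^2 = A^4 + 2 + A^-4; d^3 = -A^6 - 3*A^2 - 3*A^-2 - A^-6; d^4 = A^8 + 4*A^4 + 6 + 4*A^-4 + A^-8; d^5 = -A^10 - 5*A^6 - 10*A^2 - 10*A^-2 - 5*A^-6 - A^-10; d^6 = A^12 + 6*A^8 + 15*A^4 + 20 + 15*A^-4 + 6*A^-8 + A^-12; d^7 = -A^14 - 7*A^10 - 21*A^6 - 35*A^2 - 35*A^-2 - 21*A^-6 - 7*A^-10 - A^-14.
  A^9 * (d^7) = -A^23 - 7*A^19 - 21*A^15 - 35*A^11 - 35*A^7 - 21*A^3 - 7*A^-1 - A^-5
  A^7 * (9*d^6) = 9*A^19 + 54*A^15 + 135*A^11 + 180*A^7 + 135*A^3 + 54*A^-1 + 9*A^-5
  A^5 * (36*d^5) = -36*A^15 - 180*A^11 - 360*A^7 - 360*A^3 - 180*A^-1 - 36*A^-5
  A^3 * (84*d^4) = 84*A^11 + 336*A^7 + 504*A^3 + 336*A^-1 + 84*A^-5
  A^1 * (126*d^3) = -126*A^7 - 378*A^3 - 378*A^-1 - 126*A^-5
  A^-1 * (124*d^2 + 2*d^4) = 2*A^7 + 132*A^3 + 260*A^-1 + 132*A^-5 + 2*A^-9
  A^-3 * (75*d + 9*d^3) = -9*A^3 - 102*A^-1 - 102*A^-5 - 9*A^-9
  A^-5 * (21 + 15*d^2) = 15*A^-1 + 51*A^-5 + 15*A^-9
  A^-7 * (8*d + d^3) = -A^-1 - 11*A^-5 - 11*A^-9 - A^-13
  A^-9 * (d^2) = A^-5 + 2*A^-9 + A^-13
Summing the groups: <K> = -A^23 + 2*A^19 - 3*A^15 + 4*A^11 - 3*A^7 + 3*A^3 - 3*A^-1 + A^-5 - A^-9
Normalise by the writhe: (-A^3)^(-w) = (-A^3)^(3) = -A^9, so f(A) = -A^9 * <K> = A^32 - 2*A^28 + 3*A^24 - 4*A^20 + 3*A^16 - 3*A^12 + 3*A^8 - A^4 + 1.
Substitute A = t^(-1/4), i.e. A^e → t^(-e/4): V(t) = 1 - t^-1 + 3*t^-2 - 3*t^-3 + 3*t^-4 - 4*t^-5 + 3*t^-6 - 2*t^-7 + t^-8

Answer: 1 - t^-1 + 3*t^-2 - 3*t^-3 + 3*t^-4 - 4*t^-5 + 3*t^-6 - 2*t^-7 + t^-8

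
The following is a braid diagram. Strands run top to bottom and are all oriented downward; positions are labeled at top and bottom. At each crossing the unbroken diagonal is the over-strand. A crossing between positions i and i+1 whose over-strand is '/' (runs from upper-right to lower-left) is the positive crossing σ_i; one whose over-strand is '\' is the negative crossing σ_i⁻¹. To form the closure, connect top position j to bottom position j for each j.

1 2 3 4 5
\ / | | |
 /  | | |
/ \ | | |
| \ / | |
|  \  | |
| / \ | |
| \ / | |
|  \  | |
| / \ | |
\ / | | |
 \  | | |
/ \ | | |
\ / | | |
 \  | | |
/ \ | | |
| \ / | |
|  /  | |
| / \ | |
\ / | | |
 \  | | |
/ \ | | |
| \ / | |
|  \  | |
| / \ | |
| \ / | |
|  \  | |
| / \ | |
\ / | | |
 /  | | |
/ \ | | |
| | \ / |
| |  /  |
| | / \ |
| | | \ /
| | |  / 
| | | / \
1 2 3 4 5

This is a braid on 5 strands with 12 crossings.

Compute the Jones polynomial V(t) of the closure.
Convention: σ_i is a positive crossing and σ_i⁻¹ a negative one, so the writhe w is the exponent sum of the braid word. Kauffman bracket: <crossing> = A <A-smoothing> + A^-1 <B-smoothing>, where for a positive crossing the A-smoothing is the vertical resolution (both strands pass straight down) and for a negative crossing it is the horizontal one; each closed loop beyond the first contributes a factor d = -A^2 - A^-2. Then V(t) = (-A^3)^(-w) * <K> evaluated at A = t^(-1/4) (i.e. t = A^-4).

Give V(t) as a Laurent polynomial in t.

Reading the diagram top to bottom ('/'-over between positions i,i+1 = s_i, '\'-over = s_i^-1): braid word = s1 s2^-1 s2^-1 s1^-1 s1^-1 s2 s1^-1 s2^-1 s2^-1 s1 s3 s4.
The presented braid s1 s2^-1 s2^-1 s1^-1 s1^-1 s2 s1^-1 s2^-1 s2^-1 s1 s3 s4 on 5 strands reduces by inverse Markov moves (closure unchanged at each step):
  Destabilize: the word has the form β·s4 where s4 occurs only as the final letter (β ∈ B_4); drop it and the last strand → 4 strands.
  Destabilize: the word has the form β·s3 where s3 occurs only as the final letter (β ∈ B_3); drop it and the last strand → 3 strands.
Reduced to β = s1 s2^-1 s2^-1 s1^-1 s1^-1 s2 s1^-1 s2^-1 s2^-1 s1 on 3 strands, 10 crossings.
Compute on β:
Braid: s1 s2^-1 s2^-1 s1^-1 s1^-1 s2 s1^-1 s2^-1 s2^-1 s1 on 3 strands, 10 crossings.
Writhe w = (#positive) - (#negative) = 3 - 7 = -4.
Enumerate smoothing states for the bracket polynomial. There are 2^10 = 1024 states.
Smooth each crossing (0=||, 1=⌣⌢); contribution A^(Σ sign_k(1-2s_k)) * d^(L-1).
Tabulate the states by total A-exponent and number of loops L (A-exp: L × count):
  A^10: L=6 ×1
  A^8: L=5 ×10
  A^6: L=4 ×43, L=6 ×2
  A^4: L=3 ×98, L=5 ×22
  A^2: L=2 ×118, L=4 ×88, L=6 ×4
  A^0: L=1 ×60, L=3 ×162, L=5 ×30
  A^-2: L=2 ×128, L=4 ×79, L=6 ×3
  A^-4: L=1 ×23, L=3 ×84, L=5 ×13
  A^-6: L=2 ×27, L=4 ×18
  A^-8: L=1 ×2, L=3 ×8
  A^-10: L=2 ×1
Each group contributes A^e * Σ count * d^(L-1):
Powers of d = -A^2 - A^-2: d^2 = A^4 + 2 + A^-4; d^3 = -A^6 - 3*A^2 - 3*A^-2 - A^-6; d^4 = A^8 + 4*A^4 + 6 + 4*A^-4 + A^-8; d^5 = -A^10 - 5*A^6 - 10*A^2 - 10*A^-2 - 5*A^-6 - A^-10.
  A^10 * (d^5) = -A^20 - 5*A^16 - 10*A^12 - 10*A^8 - 5*A^4 - 1
  A^8 * (10*d^4) = 10*A^16 + 40*A^12 + 60*A^8 + 40*A^4 + 10
  A^6 * (43*d^3 + 2*d^5) = -2*A^16 - 53*A^12 - 149*A^8 - 149*A^4 - 53 - 2*A^-4
  A^4 * (98*d^2 + 22*d^4) = 22*A^12 + 186*A^8 + 328*A^4 + 186 + 22*A^-4
  A^2 * (118*d + 88*d^3 + 4*d^5) = -4*A^12 - 108*A^8 - 422*A^4 - 422 - 108*A^-4 - 4*A^-8
  A^0 * (60 + 162*d^2 + 30*d^4) = 30*A^8 + 282*A^4 + 564 + 282*A^-4 + 30*A^-8
  A^-2 * (128*d + 79*d^3 + 3*d^5) = -3*A^8 - 94*A^4 - 395 - 395*A^-4 - 94*A^-8 - 3*A^-12
  A^-4 * (23 + 84*d^2 + 13*d^4) = 13*A^4 + 136 + 269*A^-4 + 136*A^-8 + 13*A^-12
  A^-6 * (27*d + 18*d^3) = -18 - 81*A^-4 - 81*A^-8 - 18*A^-12
  A^-8 * (2 + 8*d^2) = 8*A^-4 + 18*A^-8 + 8*A^-12
  A^-10 * (d) = -A^-8 - A^-12
Summing the groups: <K> = -A^20 + 3*A^16 - 5*A^12 + 6*A^8 - 7*A^4 + 7 - 5*A^-4 + 4*A^-8 - A^-12
Normalise by the writhe: (-A^3)^(-w) = (-A^3)^(4) = A^12, so f(A) = A^12 * <K> = -A^32 + 3*A^28 - 5*A^24 + 6*A^20 - 7*A^16 + 7*A^12 - 5*A^8 + 4*A^4 - 1.
Substitute A = t^(-1/4), i.e. A^e → t^(-e/4): V(t) = -1 + 4*t^-1 - 5*t^-2 + 7*t^-3 - 7*t^-4 + 6*t^-5 - 5*t^-6 + 3*t^-7 - t^-8

Answer: -1 + 4*t^-1 - 5*t^-2 + 7*t^-3 - 7*t^-4 + 6*t^-5 - 5*t^-6 + 3*t^-7 - t^-8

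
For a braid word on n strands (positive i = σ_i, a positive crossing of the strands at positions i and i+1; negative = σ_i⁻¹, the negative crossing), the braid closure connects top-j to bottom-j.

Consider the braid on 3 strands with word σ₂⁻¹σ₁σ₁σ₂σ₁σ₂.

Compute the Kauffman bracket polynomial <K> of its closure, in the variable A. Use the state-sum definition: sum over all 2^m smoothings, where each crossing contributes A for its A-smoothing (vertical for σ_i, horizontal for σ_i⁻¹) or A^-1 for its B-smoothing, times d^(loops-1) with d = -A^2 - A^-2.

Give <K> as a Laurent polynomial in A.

Braid: s2^-1 s1 s1 s2 s1 s2 on 3 strands, 6 crossings.
Writhe w = (#positive) - (#negative) = 5 - 1 = 4.
Enumerate smoothing states for the bracket polynomial. There are 2^6 = 64 states.
Each crossing splits two ways (0=vertical, 1=horizontal). The state's weight is A^(#A-smoothings - #B-smoothings) * d^(loops - 1).
Tabulate the states by total A-exponent and number of loops L (A-exp: L × count):
  A^6: L=2 ×1
  A^4: L=1 ×3, L=3 ×3
  A^2: L=2 ×14, L=4 ×1
  A^0: L=1 ×8, L=3 ×12
  A^-2: L=2 ×12, L=4 ×3
  A^-4: L=1 ×2, L=3 ×4
  A^-6: L=2 ×1
Each group contributes A^e * Σ count * d^(L-1):
Powers of d = -A^2 - A^-2: d^2 = A^4 + 2 + A^-4; d^3 = -A^6 - 3*A^2 - 3*A^-2 - A^-6.
  A^6 * (d) = -A^8 - A^4
  A^4 * (3 + 3*d^2) = 3*A^8 + 9*A^4 + 3
  A^2 * (14*d + d^3) = -A^8 - 17*A^4 - 17 - A^-4
  A^0 * (8 + 12*d^2) = 12*A^4 + 32 + 12*A^-4
  A^-2 * (12*d + 3*d^3) = -3*A^4 - 21 - 21*A^-4 - 3*A^-8
  A^-4 * (2 + 4*d^2) = 4 + 10*A^-4 + 4*A^-8
  A^-6 * (d) = -A^-4 - A^-8
Summing the groups: <K> = A^8 + 1 - A^-4

Answer: A^8 + 1 - A^-4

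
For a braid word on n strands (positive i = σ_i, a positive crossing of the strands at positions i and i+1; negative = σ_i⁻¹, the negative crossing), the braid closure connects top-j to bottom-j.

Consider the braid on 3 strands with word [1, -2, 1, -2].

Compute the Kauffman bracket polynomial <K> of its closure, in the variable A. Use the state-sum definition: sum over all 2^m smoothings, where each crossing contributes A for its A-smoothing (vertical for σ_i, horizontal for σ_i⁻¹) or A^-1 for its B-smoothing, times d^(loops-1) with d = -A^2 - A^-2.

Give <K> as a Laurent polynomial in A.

Braid: s1 s2^-1 s1 s2^-1 on 3 strands, 4 crossings.
Writhe w = (#positive) - (#negative) = 2 - 2 = 0.
Computing the Kauffman bracket via state sum. There are 2^4 = 16 states.
For each crossing: s=0 is the vertical smoothing, s=1 horizontal. Crossing k contributes A^(sign_k * (1 - 2*s_k)); loop factor d = -A^2 - A^-2.
  state 0000: A-exp=+0, loops=3, term = A^0 * d^2
  state 0001: A-exp=+2, loops=2, term = A^2 * d^1
  state 0010: A-exp=-2, loops=2, term = A^-2 * d^1
  state 0011: A-exp=+0, loops=1, term = A^0 * d^0
  state 0100: A-exp=+2, loops=2, term = A^2 * d^1
  state 0101: A-exp=+4, loops=3, term = A^4 * d^2
  state 0110: A-exp=+0, loops=1, term = A^0 * d^0
  state 0111: A-exp=+2, loops=2, term = A^2 * d^1
  state 1000: A-exp=-2, loops=2, term = A^-2 * d^1
  state 1001: A-exp=+0, loops=1, term = A^0 * d^0
  state 1010: A-exp=-4, loops=3, term = A^-4 * d^2
  state 1011: A-exp=-2, loops=2, term = A^-2 * d^1
  state 1100: A-exp=+0, loops=1, term = A^0 * d^0
  state 1101: A-exp=+2, loops=2, term = A^2 * d^1
  state 1110: A-exp=-2, loops=2, term = A^-2 * d^1
  state 1111: A-exp=+0, loops=1, term = A^0 * d^0
Collect the terms by A-exponent (count of states per loop number):
Powers of d = -A^2 - A^-2: d^2 = A^4 + 2 + A^-4.
  A^4 * (d^2) = A^8 + 2*A^4 + 1
  A^2 * (4*d) = -4*A^4 - 4
  A^0 * (5 + d^2) = A^4 + 7 + A^-4
  A^-2 * (4*d) = -4 - 4*A^-4
  A^-4 * (d^2) = 1 + 2*A^-4 + A^-8
Summing the groups: <K> = A^8 - A^4 + 1 - A^-4 + A^-8

Answer: A^8 - A^4 + 1 - A^-4 + A^-8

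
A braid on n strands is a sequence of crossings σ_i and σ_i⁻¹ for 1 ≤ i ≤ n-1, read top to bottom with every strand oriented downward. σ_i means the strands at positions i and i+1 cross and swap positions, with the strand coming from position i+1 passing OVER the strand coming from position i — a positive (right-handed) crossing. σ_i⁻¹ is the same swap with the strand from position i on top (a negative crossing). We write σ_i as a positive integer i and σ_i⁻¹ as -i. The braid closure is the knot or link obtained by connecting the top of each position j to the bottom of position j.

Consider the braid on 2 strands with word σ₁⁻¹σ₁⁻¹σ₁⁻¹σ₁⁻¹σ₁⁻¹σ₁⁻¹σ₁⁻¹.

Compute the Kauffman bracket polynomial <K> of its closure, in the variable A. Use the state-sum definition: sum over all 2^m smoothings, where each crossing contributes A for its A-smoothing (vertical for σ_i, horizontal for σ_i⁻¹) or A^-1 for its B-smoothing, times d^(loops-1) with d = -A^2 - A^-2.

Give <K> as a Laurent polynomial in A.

Braid: s1^-1 s1^-1 s1^-1 s1^-1 s1^-1 s1^-1 s1^-1 on 2 strands, 7 crossings.
Writhe w = (#positive) - (#negative) = 0 - 7 = -7.
Enumerate smoothing states for the bracket polynomial. There are 2^7 = 128 states.
Each crossing splits two ways (0=vertical, 1=horizontal). The state's weight is A^(#A-smoothings - #B-smoothings) * d^(loops - 1).
Tabulate the states by total A-exponent and number of loops L (A-exp: L × count):
  A^7: L=7 ×1
  A^5: L=6 ×7
  A^3: L=5 ×21
  A^1: L=4 ×35
  A^-1: L=3 ×35
  A^-3: L=2 ×21
  A^-5: L=1 ×7
  A^-7: L=2 ×1
Each group contributes A^e * Σ count * d^(L-1):
Powers of d = -A^2 - A^-2: d^2 = A^4 + 2 + A^-4; d^3 = -A^6 - 3*A^2 - 3*A^-2 - A^-6; d^4 = A^8 + 4*A^4 + 6 + 4*A^-4 + A^-8; d^5 = -A^10 - 5*A^6 - 10*A^2 - 10*A^-2 - 5*A^-6 - A^-10; d^6 = A^12 + 6*A^8 + 15*A^4 + 20 + 15*A^-4 + 6*A^-8 + A^-12.
  A^7 * (d^6) = A^19 + 6*A^15 + 15*A^11 + 20*A^7 + 15*A^3 + 6*A^-1 + A^-5
  A^5 * (7*d^5) = -7*A^15 - 35*A^11 - 70*A^7 - 70*A^3 - 35*A^-1 - 7*A^-5
  A^3 * (21*d^4) = 21*A^11 + 84*A^7 + 126*A^3 + 84*A^-1 + 21*A^-5
  A^1 * (35*d^3) = -35*A^7 - 105*A^3 - 105*A^-1 - 35*A^-5
  A^-1 * (35*d^2) = 35*A^3 + 70*A^-1 + 35*A^-5
  A^-3 * (21*d) = -21*A^-1 - 21*A^-5
  A^-5 * (7) = 7*A^-5
  A^-7 * (d) = -A^-5 - A^-9
Summing the groups: <K> = A^19 - A^15 + A^11 - A^7 + A^3 - A^-1 - A^-9

Answer: A^19 - A^15 + A^11 - A^7 + A^3 - A^-1 - A^-9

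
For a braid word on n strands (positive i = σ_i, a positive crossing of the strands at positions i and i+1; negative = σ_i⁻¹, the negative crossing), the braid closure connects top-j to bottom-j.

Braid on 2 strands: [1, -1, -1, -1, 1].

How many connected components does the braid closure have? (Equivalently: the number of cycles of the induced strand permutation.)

Track the strand permutation on 2 strands, starting from identity.
  step 1: s1 swaps positions 1,2 -> [2 1]
  step 2: s1^-1 swaps positions 1,2 -> [1 2]
  step 3: s1^-1 swaps positions 1,2 -> [2 1]
  step 4: s1^-1 swaps positions 1,2 -> [1 2]
  step 5: s1 swaps positions 1,2 -> [2 1]
Final permutation (position -> original strand): [2 1]
Closure components = cycle count of this permutation = 1.

Answer: 1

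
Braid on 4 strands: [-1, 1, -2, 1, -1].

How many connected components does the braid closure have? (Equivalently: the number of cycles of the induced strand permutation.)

Track the strand permutation on 4 strands, starting from identity.
  step 1: s1^-1 swaps positions 1,2 -> [2 1 3 4]
  step 2: s1 swaps positions 1,2 -> [1 2 3 4]
  step 3: s2^-1 swaps positions 2,3 -> [1 3 2 4]
  step 4: s1 swaps positions 1,2 -> [3 1 2 4]
  step 5: s1^-1 swaps positions 1,2 -> [1 3 2 4]
Final permutation (position -> original strand): [1 3 2 4]
Closure components = cycle count of this permutation = 3.

Answer: 3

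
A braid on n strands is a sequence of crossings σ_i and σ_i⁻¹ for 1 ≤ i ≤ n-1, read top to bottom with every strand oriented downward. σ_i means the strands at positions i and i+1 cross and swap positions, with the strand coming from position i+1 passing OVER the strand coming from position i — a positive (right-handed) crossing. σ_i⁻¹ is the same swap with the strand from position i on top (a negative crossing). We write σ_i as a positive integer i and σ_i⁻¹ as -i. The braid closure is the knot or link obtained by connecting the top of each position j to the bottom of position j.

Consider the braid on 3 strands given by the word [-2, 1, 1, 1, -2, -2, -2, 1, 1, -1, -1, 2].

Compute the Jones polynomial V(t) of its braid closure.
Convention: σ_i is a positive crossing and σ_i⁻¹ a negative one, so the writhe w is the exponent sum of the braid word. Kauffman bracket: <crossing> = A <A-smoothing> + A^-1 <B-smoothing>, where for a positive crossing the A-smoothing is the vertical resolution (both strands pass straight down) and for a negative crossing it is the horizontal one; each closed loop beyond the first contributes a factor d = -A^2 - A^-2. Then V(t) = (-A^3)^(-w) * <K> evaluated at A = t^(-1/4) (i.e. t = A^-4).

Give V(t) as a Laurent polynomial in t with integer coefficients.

-t^3 + t^2 - t + 3 - t^-1 + t^-2 - t^-3

Derivation:
The presented braid s2^-1 s1 s1 s1 s2^-1 s2^-1 s2^-1 s1 s1 s1^-1 s1^-1 s2 on 3 strands reduces by inverse Markov moves (closure unchanged at each step):
  Deconjugate: the word is γ·β·γ⁻¹ with γ = s2^-1 s1 (prefix) and γ⁻¹ = s1^-1 s2 (suffix); strip both.
  Deconjugate: the word is γ·β·γ⁻¹ with γ = s1 (prefix) and γ⁻¹ = s1^-1 (suffix); strip both.
Reduced to β = s1 s2^-1 s2^-1 s2^-1 s1 s1 on 3 strands, 6 crossings.
Compute on β:
Braid: s1 s2^-1 s2^-1 s2^-1 s1 s1 on 3 strands, 6 crossings.
Writhe w = (#positive) - (#negative) = 3 - 3 = 0.
Computing the Kauffman bracket via state sum. There are 2^6 = 64 states.
For each crossing: s=0 is the vertical smoothing, s=1 horizontal. Crossing k contributes A^(sign_k * (1 - 2*s_k)); loop factor d = -A^2 - A^-2.
Tabulate the states by total A-exponent and number of loops L (A-exp: L × count):
  A^6: L=4 ×1
  A^4: L=3 ×6
  A^2: L=2 ×12, L=4 ×3
  A^0: L=1 ×9, L=3 ×10, L=5 ×1
  A^-2: L=2 ×12, L=4 ×3
  A^-4: L=3 ×6
  A^-6: L=4 ×1
Each group contributes A^e * Σ count * d^(L-1):
Powers of d = -A^2 - A^-2: d^2 = A^4 + 2 + A^-4; d^3 = -A^6 - 3*A^2 - 3*A^-2 - A^-6; d^4 = A^8 + 4*A^4 + 6 + 4*A^-4 + A^-8.
  A^6 * (d^3) = -A^12 - 3*A^8 - 3*A^4 - 1
  A^4 * (6*d^2) = 6*A^8 + 12*A^4 + 6
  A^2 * (12*d + 3*d^3) = -3*A^8 - 21*A^4 - 21 - 3*A^-4
  A^0 * (9 + 10*d^2 + d^4) = A^8 + 14*A^4 + 35 + 14*A^-4 + A^-8
  A^-2 * (12*d + 3*d^3) = -3*A^4 - 21 - 21*A^-4 - 3*A^-8
  A^-4 * (6*d^2) = 6 + 12*A^-4 + 6*A^-8
  A^-6 * (d^3) = -1 - 3*A^-4 - 3*A^-8 - A^-12
Summing the groups: <K> = -A^12 + A^8 - A^4 + 3 - A^-4 + A^-8 - A^-12
Normalise by the writhe: (-A^3)^(-w) = (-A^3)^(0) = 1, so f(A) = 1 * <K> = -A^12 + A^8 - A^4 + 3 - A^-4 + A^-8 - A^-12.
Substitute A = t^(-1/4), i.e. A^e → t^(-e/4): V(t) = -t^3 + t^2 - t + 3 - t^-1 + t^-2 - t^-3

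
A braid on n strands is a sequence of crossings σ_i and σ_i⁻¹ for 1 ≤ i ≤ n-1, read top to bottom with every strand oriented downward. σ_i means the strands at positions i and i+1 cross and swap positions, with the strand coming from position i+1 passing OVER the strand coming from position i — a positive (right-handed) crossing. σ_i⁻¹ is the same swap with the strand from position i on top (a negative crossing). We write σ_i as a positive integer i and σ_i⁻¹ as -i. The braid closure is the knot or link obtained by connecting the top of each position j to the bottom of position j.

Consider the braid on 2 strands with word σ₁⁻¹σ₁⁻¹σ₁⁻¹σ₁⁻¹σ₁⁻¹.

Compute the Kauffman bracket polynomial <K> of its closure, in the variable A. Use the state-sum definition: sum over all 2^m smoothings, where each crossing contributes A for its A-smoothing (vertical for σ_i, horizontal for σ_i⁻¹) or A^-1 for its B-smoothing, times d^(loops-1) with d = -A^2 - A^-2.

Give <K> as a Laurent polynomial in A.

A^13 - A^9 + A^5 - A - A^-7

Derivation:
Braid: s1^-1 s1^-1 s1^-1 s1^-1 s1^-1 on 2 strands, 5 crossings.
Writhe w = (#positive) - (#negative) = 0 - 5 = -5.
Enumerate smoothing states for the bracket polynomial. There are 2^5 = 32 states.
For each crossing: s=0 is the vertical smoothing, s=1 horizontal. Crossing k contributes A^(sign_k * (1 - 2*s_k)); loop factor d = -A^2 - A^-2.
  state 00000: A-exp=-5, loops=2, term = A^-5 * d^1
  state 00001: A-exp=-3, loops=1, term = A^-3 * d^0
  state 00010: A-exp=-3, loops=1, term = A^-3 * d^0
  state 00011: A-exp=-1, loops=2, term = A^-1 * d^1
  state 00100: A-exp=-3, loops=1, term = A^-3 * d^0
  state 00101: A-exp=-1, loops=2, term = A^-1 * d^1
  state 00110: A-exp=-1, loops=2, term = A^-1 * d^1
  state 00111: A-exp=+1, loops=3, term = A^1 * d^2
  state 01000: A-exp=-3, loops=1, term = A^-3 * d^0
  state 01001: A-exp=-1, loops=2, term = A^-1 * d^1
  state 01010: A-exp=-1, loops=2, term = A^-1 * d^1
  state 01011: A-exp=+1, loops=3, term = A^1 * d^2
  state 01100: A-exp=-1, loops=2, term = A^-1 * d^1
  state 01101: A-exp=+1, loops=3, term = A^1 * d^2
  state 01110: A-exp=+1, loops=3, term = A^1 * d^2
  state 01111: A-exp=+3, loops=4, term = A^3 * d^3
  state 10000: A-exp=-3, loops=1, term = A^-3 * d^0
  state 10001: A-exp=-1, loops=2, term = A^-1 * d^1
  state 10010: A-exp=-1, loops=2, term = A^-1 * d^1
  state 10011: A-exp=+1, loops=3, term = A^1 * d^2
  state 10100: A-exp=-1, loops=2, term = A^-1 * d^1
  state 10101: A-exp=+1, loops=3, term = A^1 * d^2
  state 10110: A-exp=+1, loops=3, term = A^1 * d^2
  state 10111: A-exp=+3, loops=4, term = A^3 * d^3
  state 11000: A-exp=-1, loops=2, term = A^-1 * d^1
  state 11001: A-exp=+1, loops=3, term = A^1 * d^2
  state 11010: A-exp=+1, loops=3, term = A^1 * d^2
  state 11011: A-exp=+3, loops=4, term = A^3 * d^3
  state 11100: A-exp=+1, loops=3, term = A^1 * d^2
  state 11101: A-exp=+3, loops=4, term = A^3 * d^3
  state 11110: A-exp=+3, loops=4, term = A^3 * d^3
  state 11111: A-exp=+5, loops=5, term = A^5 * d^4
Collect the terms by A-exponent (count of states per loop number):
Powers of d = -A^2 - A^-2: d^2 = A^4 + 2 + A^-4; d^3 = -A^6 - 3*A^2 - 3*A^-2 - A^-6; d^4 = A^8 + 4*A^4 + 6 + 4*A^-4 + A^-8.
  A^5 * (d^4) = A^13 + 4*A^9 + 6*A^5 + 4*A + A^-3
  A^3 * (5*d^3) = -5*A^9 - 15*A^5 - 15*A - 5*A^-3
  A^1 * (10*d^2) = 10*A^5 + 20*A + 10*A^-3
  A^-1 * (10*d) = -10*A - 10*A^-3
  A^-3 * (5) = 5*A^-3
  A^-5 * (d) = -A^-3 - A^-7
Summing the groups: <K> = A^13 - A^9 + A^5 - A - A^-7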